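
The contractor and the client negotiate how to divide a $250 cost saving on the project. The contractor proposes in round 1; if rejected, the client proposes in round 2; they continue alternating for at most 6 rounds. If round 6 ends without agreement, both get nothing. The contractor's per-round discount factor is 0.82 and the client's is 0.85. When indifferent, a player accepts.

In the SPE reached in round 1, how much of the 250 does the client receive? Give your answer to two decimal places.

By backward induction:
Round 6 (the client proposes): rejection yields 0 for the contractor; the client offers 0 and keeps 250.
Round 5 (the contractor proposes): the client can get 250 next round, worth 0.85 × 250 = 212.5 now. The contractor offers 212.5 and keeps 250 − 212.5 = 37.5.
Round 4 (the client proposes): the contractor can get 37.5 next round, worth 0.82 × 37.5 = 30.75 now; the client offers that and keeps 219.25.
Round 3 (the contractor proposes): the client can get 219.25 next round, worth 0.85 × 219.25 = 186.3625 now. The contractor offers 186.3625 and keeps 250 − 186.3625 = 63.6375.
Round 2 (the client proposes): the contractor can get 63.6375 next round, worth 0.82 × 63.6375 = 52.18275 now. The client offers 52.18275 and keeps 250 − 52.18275 = 197.81725.
Round 1 (the contractor proposes): the client can get 197.81725 next round, worth 0.85 × 197.81725 = 168.1446625 now; the contractor offers that and keeps 81.8553375.

168.14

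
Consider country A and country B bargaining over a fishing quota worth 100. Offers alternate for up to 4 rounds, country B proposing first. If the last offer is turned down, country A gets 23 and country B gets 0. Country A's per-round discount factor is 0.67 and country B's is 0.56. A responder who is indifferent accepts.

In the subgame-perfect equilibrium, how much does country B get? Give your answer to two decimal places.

Round 4 (country A proposes): country B will accept anything ≥ 0, so country A offers 0 and keeps 100.
Round 3 (country B proposes): country A can get 100 next round, worth 0.67 × 100 = 67 now; country B offers that and keeps 33.
Round 2 (country A proposes): country B can get 33 next round, worth 0.56 × 33 = 18.48 now. Country A offers 18.48 and keeps 100 − 18.48 = 81.52.
Round 1 (country B proposes): country A can get 81.52 next round, worth 0.67 × 81.52 = 54.6184 now, so country B offers 54.6184, keeping 45.3816.

45.38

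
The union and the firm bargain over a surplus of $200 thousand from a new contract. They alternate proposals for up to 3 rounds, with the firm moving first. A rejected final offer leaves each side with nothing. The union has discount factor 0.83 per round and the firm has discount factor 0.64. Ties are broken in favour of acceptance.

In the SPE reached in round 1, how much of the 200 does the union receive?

Round 3 (the firm proposes): the union will accept anything ≥ 0, so the firm offers 0 and keeps 200.
Round 2 (the union proposes): the firm can get 200 next round, worth 0.64 × 200 = 128 now, so the union offers 128, keeping 72.
Round 1 (the firm proposes): the union can get 72 next round, worth 0.83 × 72 = 59.76 now, so the firm offers 59.76, keeping 140.24.

59.76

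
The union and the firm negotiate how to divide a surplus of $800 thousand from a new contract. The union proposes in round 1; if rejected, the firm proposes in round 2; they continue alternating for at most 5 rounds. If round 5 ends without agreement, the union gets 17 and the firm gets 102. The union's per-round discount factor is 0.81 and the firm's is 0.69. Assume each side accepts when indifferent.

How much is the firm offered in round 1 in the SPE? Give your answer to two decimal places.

195.36

By backward induction:
Round 5 (the union proposes): the firm gets 102 if talks fail, so the union offers 102 and keeps 698.
Round 4 (the firm proposes): the union can get 698 next round, worth 0.81 × 698 = 565.38 now; the firm offers that and keeps 234.62.
Round 3 (the union proposes): the firm can get 234.62 next round, worth 0.69 × 234.62 = 161.8878 now. The union offers 161.8878 and keeps 800 − 161.8878 = 638.1122.
Round 2 (the firm proposes): the union can get 638.1122 next round, worth 0.81 × 638.1122 = 516.870882 now. The firm offers 516.870882 and keeps 800 − 516.870882 = 283.129118.
Round 1 (the union proposes): the firm can get 283.129118 next round, worth 0.69 × 283.129118 = 195.35909142 now, so the union offers 195.35909142, keeping 604.64090858.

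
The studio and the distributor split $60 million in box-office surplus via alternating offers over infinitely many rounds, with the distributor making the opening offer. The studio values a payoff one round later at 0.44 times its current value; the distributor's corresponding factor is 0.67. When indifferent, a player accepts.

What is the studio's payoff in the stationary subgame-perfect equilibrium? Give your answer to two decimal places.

12.35

When the distributor proposes, the studio accepts any offer worth at least 0.44 times what the studio would get by proposing next round; and vice versa.
This gives x = 60 − 0.44y and y = 60 − 0.67x, where x and y are each side's share when it proposes.
Hence (1 − 0.44·0.67)x = 60(1 − 0.44), i.e. 0.7052·x = 33.6.
x ≈ 47.6461; the studio's share is 60 − x ≈ 12.3539.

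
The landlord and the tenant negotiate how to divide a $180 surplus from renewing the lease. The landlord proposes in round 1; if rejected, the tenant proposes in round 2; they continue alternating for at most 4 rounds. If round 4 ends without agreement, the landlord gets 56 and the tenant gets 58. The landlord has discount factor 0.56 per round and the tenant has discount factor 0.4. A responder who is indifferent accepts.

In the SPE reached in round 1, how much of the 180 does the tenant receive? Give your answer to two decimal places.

42.79

Round 4 (the tenant proposes): the landlord gets 56 if talks fail, so the tenant offers 56 and keeps 124.
Round 3 (the landlord proposes): the tenant can get 124 next round, worth 0.4 × 124 = 49.6 now, so the landlord offers 49.6, keeping 130.4.
Round 2 (the tenant proposes): the landlord can get 130.4 next round, worth 0.56 × 130.4 = 73.024 now; the tenant offers that and keeps 106.976.
Round 1 (the landlord proposes): the tenant can get 106.976 next round, worth 0.4 × 106.976 = 42.7904 now. The landlord offers 42.7904 and keeps 180 − 42.7904 = 137.2096.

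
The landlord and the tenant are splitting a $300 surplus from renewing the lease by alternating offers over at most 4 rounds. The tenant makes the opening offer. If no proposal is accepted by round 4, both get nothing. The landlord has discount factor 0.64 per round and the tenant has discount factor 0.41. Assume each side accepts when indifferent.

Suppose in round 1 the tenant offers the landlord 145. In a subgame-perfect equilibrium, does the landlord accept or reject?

Work out the landlord's continuation value if the offer is rejected.
Round 4 (the landlord proposes): rejection yields 0 for the tenant; the landlord offers 0 and keeps 300.
Round 3 (the tenant proposes): the landlord can get 300 next round, worth 0.64 × 300 = 192 now; the tenant offers that and keeps 108.
Round 2 (the landlord proposes): the tenant can get 108 next round, worth 0.41 × 108 = 44.28 now; the landlord offers that and keeps 255.72.
So by rejecting in round 1, the landlord gets 255.72 next round, worth 0.64 × 255.72 = 163.6608 now.
Offer 145 < 163.6608, so the landlord rejects.

Reject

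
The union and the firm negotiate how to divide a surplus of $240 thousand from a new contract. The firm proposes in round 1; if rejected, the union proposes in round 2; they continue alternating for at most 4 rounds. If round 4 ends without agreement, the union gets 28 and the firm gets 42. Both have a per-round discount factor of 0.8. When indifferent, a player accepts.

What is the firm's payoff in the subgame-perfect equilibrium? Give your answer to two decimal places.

Round 4 (the union proposes): the firm gets 42 if talks fail, so the union offers 42 and keeps 198.
Round 3 (the firm proposes): the union can get 198 next round, worth 0.8 × 198 = 158.4 now. The firm offers 158.4 and keeps 240 − 158.4 = 81.6.
Round 2 (the union proposes): the firm can get 81.6 next round, worth 0.8 × 81.6 = 65.28 now. The union offers 65.28 and keeps 240 − 65.28 = 174.72.
Round 1 (the firm proposes): the union can get 174.72 next round, worth 0.8 × 174.72 = 139.776 now; the firm offers that and keeps 100.224.

100.22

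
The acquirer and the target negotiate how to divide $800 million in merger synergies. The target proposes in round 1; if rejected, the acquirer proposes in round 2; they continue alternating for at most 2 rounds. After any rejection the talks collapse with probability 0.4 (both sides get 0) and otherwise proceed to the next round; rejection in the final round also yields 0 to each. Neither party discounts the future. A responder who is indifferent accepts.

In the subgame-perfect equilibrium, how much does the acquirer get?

480

Round 2 (the acquirer proposes): rejection yields 0 for the target; the acquirer offers 0 and keeps 800.
Round 1 (the target proposes): rejecting gives the acquirer an expected 0.6 × 800 = 480, so the target offers 480, keeping 320.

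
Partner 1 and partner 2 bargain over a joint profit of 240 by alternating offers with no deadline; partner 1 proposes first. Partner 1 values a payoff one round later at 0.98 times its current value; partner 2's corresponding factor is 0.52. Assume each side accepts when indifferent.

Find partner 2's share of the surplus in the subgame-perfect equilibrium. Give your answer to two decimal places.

5.09

In a stationary SPE each proposer offers the other exactly their discounted continuation value.
If partner 1 keeps x when proposing and partner 2 keeps y when proposing, then x = 240 − 0.52y and y = 240 − 0.98x.
Solving: x = 240(1 − 0.52) / (1 − 0.98·0.52) = 115.2 / 0.4904 ≈ 234.9103.
Partner 2 gets 240 − 234.9103 ≈ 5.0897.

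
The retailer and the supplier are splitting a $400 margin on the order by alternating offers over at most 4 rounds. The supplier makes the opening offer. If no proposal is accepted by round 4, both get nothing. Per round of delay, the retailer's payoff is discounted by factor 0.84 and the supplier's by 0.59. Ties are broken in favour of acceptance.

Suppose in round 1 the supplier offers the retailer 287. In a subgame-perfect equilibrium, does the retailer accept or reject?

Reject

Round 4 (the retailer proposes): rejection yields 0 for the supplier; the retailer offers 0 and keeps 400.
Round 3 (the supplier proposes): the retailer can get 400 next round, worth 0.84 × 400 = 336 now. The supplier offers 336 and keeps 400 − 336 = 64.
Round 2 (the retailer proposes): the supplier can get 64 next round, worth 0.59 × 64 = 37.76 now. The retailer offers 37.76 and keeps 400 − 37.76 = 362.24.
So by rejecting in round 1, the retailer gets 362.24 next round, worth 0.84 × 362.24 = 304.2816 now.
Offer 287 < 304.2816, so the retailer rejects.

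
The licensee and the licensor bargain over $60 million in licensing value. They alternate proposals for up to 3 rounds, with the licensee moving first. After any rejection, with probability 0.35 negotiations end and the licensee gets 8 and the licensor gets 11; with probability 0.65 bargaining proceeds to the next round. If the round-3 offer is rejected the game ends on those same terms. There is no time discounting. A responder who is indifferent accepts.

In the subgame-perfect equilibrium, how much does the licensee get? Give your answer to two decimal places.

39.67

Round 3 (the licensee proposes): the licensor gets 11 if talks fail, so the licensee offers 11 and keeps 49.
Round 2 (the licensor proposes): rejecting gives the licensee an expected 0.65 × 49 + 0.35 × 8 = 34.65, so the licensor offers 34.65, keeping 25.35.
Round 1 (the licensee proposes): rejecting gives the licensor an expected 0.65 × 25.35 + 0.35 × 11 = 20.3275. The licensee offers 20.3275 and keeps 60 − 20.3275 = 39.6725.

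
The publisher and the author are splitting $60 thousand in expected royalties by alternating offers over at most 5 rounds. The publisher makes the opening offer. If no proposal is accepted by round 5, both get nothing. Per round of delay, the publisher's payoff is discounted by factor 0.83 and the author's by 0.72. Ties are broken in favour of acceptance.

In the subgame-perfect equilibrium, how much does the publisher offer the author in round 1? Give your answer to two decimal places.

Solve by backward induction from round 5.
Round 5 (the publisher proposes): the author will accept anything ≥ 0, so the publisher offers 0 and keeps 60.
Round 4 (the author proposes): the publisher can get 60 next round, worth 0.83 × 60 = 49.8 now; the author offers that and keeps 10.2.
Round 3 (the publisher proposes): the author can get 10.2 next round, worth 0.72 × 10.2 = 7.344 now, so the publisher offers 7.344, keeping 52.656.
Round 2 (the author proposes): the publisher can get 52.656 next round, worth 0.83 × 52.656 = 43.70448 now, so the author offers 43.70448, keeping 16.29552.
Round 1 (the publisher proposes): the author can get 16.29552 next round, worth 0.72 × 16.29552 = 11.7327744 now. The publisher offers 11.7327744 and keeps 60 − 11.7327744 = 48.2672256.

11.73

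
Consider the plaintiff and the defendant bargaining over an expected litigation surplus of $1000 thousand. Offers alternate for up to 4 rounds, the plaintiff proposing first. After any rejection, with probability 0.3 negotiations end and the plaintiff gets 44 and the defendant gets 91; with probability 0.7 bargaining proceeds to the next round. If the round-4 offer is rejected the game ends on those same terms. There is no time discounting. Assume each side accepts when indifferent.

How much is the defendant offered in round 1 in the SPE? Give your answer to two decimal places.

Round 4 (the defendant proposes): the plaintiff gets 44 if talks fail, so the defendant offers 44 and keeps 956.
Round 3 (the plaintiff proposes): rejecting gives the defendant an expected 0.7 × 956 + 0.3 × 91 = 696.5. The plaintiff offers 696.5 and keeps 1000 − 696.5 = 303.5.
Round 2 (the defendant proposes): rejecting gives the plaintiff an expected 0.7 × 303.5 + 0.3 × 44 = 225.65, so the defendant offers 225.65, keeping 774.35.
Round 1 (the plaintiff proposes): rejecting gives the defendant an expected 0.7 × 774.35 + 0.3 × 91 = 569.345, so the plaintiff offers 569.345, keeping 430.655.

569.35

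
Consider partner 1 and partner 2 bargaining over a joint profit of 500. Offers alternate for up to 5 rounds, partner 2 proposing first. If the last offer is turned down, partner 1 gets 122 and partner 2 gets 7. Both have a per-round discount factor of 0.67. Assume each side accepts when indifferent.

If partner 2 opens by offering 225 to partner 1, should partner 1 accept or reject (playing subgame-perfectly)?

Accept

Round 5 (partner 2 proposes): partner 1 gets 122 if talks fail, so partner 2 offers 122 and keeps 378.
Round 4 (partner 1 proposes): partner 2 can get 378 next round, worth 0.67 × 378 = 253.26 now; partner 1 offers that and keeps 246.74.
Round 3 (partner 2 proposes): partner 1 can get 246.74 next round, worth 0.67 × 246.74 = 165.3158 now. Partner 2 offers 165.3158 and keeps 500 − 165.3158 = 334.6842.
Round 2 (partner 1 proposes): partner 2 can get 334.6842 next round, worth 0.67 × 334.6842 = 224.238414 now. Partner 1 offers 224.238414 and keeps 500 − 224.238414 = 275.761586.
So by rejecting in round 1, partner 1 gets 275.761586 next round, worth 0.67 × 275.761586 = 184.76026262 now.
Offer 225 ≥ 184.76026262, so partner 1 accepts.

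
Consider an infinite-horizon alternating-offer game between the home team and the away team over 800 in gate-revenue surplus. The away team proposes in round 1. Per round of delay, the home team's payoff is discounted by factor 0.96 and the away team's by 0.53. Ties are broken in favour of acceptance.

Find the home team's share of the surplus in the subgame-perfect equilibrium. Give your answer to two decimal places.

734.85

When the away team proposes, the home team accepts any offer worth at least 0.96 times what the home team would get by proposing next round; and vice versa.
This gives x = 800 − 0.96y and y = 800 − 0.53x, where x and y are each side's share when it proposes.
Hence (1 − 0.96·0.53)x = 800(1 − 0.96), i.e. 0.4912·x = 32.
x ≈ 65.1466; the home team's share is 800 − x ≈ 734.8534.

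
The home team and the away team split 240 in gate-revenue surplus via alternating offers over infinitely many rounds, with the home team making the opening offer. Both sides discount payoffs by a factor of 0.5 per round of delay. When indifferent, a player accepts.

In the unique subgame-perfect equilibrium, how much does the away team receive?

When the home team proposes, the away team accepts any offer worth at least 0.5 times what the away team would get by proposing next round; and vice versa.
This gives x = 240 − 0.5y and y = 240 − 0.5x, where x and y are each side's share when it proposes.
Hence (1 − 0.5·0.5)x = 240(1 − 0.5), i.e. 0.75·x = 120.
x = 160; the away team's share is 240 − x = 80.

80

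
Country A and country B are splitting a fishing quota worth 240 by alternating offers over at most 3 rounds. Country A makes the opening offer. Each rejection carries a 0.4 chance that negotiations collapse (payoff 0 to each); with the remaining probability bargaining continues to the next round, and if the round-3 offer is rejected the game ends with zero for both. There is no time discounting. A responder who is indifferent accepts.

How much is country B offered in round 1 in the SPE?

57.6

Round 3 (country A proposes): country B will accept anything ≥ 0, so country A offers 0 and keeps 240.
Round 2 (country B proposes): rejecting gives country A an expected 0.6 × 240 = 144, so country B offers 144, keeping 96.
Round 1 (country A proposes): rejecting gives country B an expected 0.6 × 96 = 57.6; country A offers that and keeps 182.4.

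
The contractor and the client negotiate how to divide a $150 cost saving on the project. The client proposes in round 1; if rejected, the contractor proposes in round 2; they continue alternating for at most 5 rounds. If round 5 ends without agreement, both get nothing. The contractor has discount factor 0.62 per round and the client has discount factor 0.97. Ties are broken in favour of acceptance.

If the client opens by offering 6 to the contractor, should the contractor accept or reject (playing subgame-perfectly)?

Accept

Work out the contractor's continuation value if the offer is rejected.
Round 5 (the client proposes): the contractor will accept anything ≥ 0, so the client offers 0 and keeps 150.
Round 4 (the contractor proposes): the client can get 150 next round, worth 0.97 × 150 = 145.5 now; the contractor offers that and keeps 4.5.
Round 3 (the client proposes): the contractor can get 4.5 next round, worth 0.62 × 4.5 = 2.79 now; the client offers that and keeps 147.21.
Round 2 (the contractor proposes): the client can get 147.21 next round, worth 0.97 × 147.21 = 142.7937 now. The contractor offers 142.7937 and keeps 150 − 142.7937 = 7.2063.
So by rejecting in round 1, the contractor gets 7.2063 next round, worth 0.62 × 7.2063 = 4.467906 now.
Offer 6 ≥ 4.467906, so the contractor accepts.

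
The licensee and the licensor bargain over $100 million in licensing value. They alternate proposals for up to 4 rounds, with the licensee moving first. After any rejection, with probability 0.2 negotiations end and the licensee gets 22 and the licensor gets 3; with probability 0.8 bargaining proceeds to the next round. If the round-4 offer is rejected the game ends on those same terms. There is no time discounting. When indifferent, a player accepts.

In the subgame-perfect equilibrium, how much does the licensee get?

Round 4 (the licensor proposes): the licensee gets 22 if talks fail, so the licensor offers 22 and keeps 78.
Round 3 (the licensee proposes): rejecting gives the licensor an expected 0.8 × 78 + 0.2 × 3 = 63, so the licensee offers 63, keeping 37.
Round 2 (the licensor proposes): rejecting gives the licensee an expected 0.8 × 37 + 0.2 × 22 = 34. The licensor offers 34 and keeps 100 − 34 = 66.
Round 1 (the licensee proposes): rejecting gives the licensor an expected 0.8 × 66 + 0.2 × 3 = 53.4, so the licensee offers 53.4, keeping 46.6.

46.6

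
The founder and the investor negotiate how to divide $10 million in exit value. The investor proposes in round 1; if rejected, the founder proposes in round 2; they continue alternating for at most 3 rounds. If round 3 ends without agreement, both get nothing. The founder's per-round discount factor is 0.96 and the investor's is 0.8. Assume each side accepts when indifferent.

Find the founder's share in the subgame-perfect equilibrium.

1.92

Round 3 (the investor proposes): the founder will accept anything ≥ 0, so the investor offers 0 and keeps 10.
Round 2 (the founder proposes): the investor can get 10 next round, worth 0.8 × 10 = 8 now, so the founder offers 8, keeping 2.
Round 1 (the investor proposes): the founder can get 2 next round, worth 0.96 × 2 = 1.92 now; the investor offers that and keeps 8.08.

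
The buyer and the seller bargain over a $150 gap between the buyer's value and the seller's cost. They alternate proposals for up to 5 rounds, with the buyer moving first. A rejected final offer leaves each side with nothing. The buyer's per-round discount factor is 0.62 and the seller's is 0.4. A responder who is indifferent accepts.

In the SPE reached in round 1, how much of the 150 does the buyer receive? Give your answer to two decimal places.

Round 5 (the buyer proposes): the seller will accept anything ≥ 0, so the buyer offers 0 and keeps 150.
Round 4 (the seller proposes): the buyer can get 150 next round, worth 0.62 × 150 = 93 now, so the seller offers 93, keeping 57.
Round 3 (the buyer proposes): the seller can get 57 next round, worth 0.4 × 57 = 22.8 now, so the buyer offers 22.8, keeping 127.2.
Round 2 (the seller proposes): the buyer can get 127.2 next round, worth 0.62 × 127.2 = 78.864 now, so the seller offers 78.864, keeping 71.136.
Round 1 (the buyer proposes): the seller can get 71.136 next round, worth 0.4 × 71.136 = 28.4544 now, so the buyer offers 28.4544, keeping 121.5456.

121.55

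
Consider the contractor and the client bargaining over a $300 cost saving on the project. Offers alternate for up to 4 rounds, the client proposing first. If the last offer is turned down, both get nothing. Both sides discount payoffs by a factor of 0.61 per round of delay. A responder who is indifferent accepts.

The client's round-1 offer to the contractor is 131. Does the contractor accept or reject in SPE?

Round 4 (the contractor proposes): the client will accept anything ≥ 0, so the contractor offers 0 and keeps 300.
Round 3 (the client proposes): the contractor can get 300 next round, worth 0.61 × 300 = 183 now. The client offers 183 and keeps 300 − 183 = 117.
Round 2 (the contractor proposes): the client can get 117 next round, worth 0.61 × 117 = 71.37 now; the contractor offers that and keeps 228.63.
So by rejecting in round 1, the contractor gets 228.63 next round, worth 0.61 × 228.63 = 139.4643 now.
Offer 131 < 139.4643, so the contractor rejects.

Reject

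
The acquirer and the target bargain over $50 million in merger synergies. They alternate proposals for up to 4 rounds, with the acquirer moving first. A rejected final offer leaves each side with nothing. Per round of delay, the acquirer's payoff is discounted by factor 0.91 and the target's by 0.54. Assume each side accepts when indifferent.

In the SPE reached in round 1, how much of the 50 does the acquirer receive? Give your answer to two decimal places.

Round 4 (the target proposes): the acquirer will accept anything ≥ 0, so the target offers 0 and keeps 50.
Round 3 (the acquirer proposes): the target can get 50 next round, worth 0.54 × 50 = 27 now, so the acquirer offers 27, keeping 23.
Round 2 (the target proposes): the acquirer can get 23 next round, worth 0.91 × 23 = 20.93 now. The target offers 20.93 and keeps 50 − 20.93 = 29.07.
Round 1 (the acquirer proposes): the target can get 29.07 next round, worth 0.54 × 29.07 = 15.6978 now. The acquirer offers 15.6978 and keeps 50 − 15.6978 = 34.3022.

34.30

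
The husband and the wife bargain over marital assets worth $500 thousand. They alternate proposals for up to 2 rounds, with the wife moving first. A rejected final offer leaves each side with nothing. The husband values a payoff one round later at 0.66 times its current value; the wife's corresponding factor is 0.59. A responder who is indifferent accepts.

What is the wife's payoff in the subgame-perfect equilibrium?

170

Round 2 (the husband proposes): rejection yields 0 for the wife; the husband offers 0 and keeps 500.
Round 1 (the wife proposes): the husband can get 500 next round, worth 0.66 × 500 = 330 now; the wife offers that and keeps 170.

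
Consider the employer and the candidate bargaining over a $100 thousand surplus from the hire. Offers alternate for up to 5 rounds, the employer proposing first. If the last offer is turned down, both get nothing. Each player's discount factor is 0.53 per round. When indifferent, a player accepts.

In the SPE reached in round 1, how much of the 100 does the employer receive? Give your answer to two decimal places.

68.09

Solve by backward induction from round 5.
Round 5 (the employer proposes): rejection yields 0 for the candidate; the employer offers 0 and keeps 100.
Round 4 (the candidate proposes): the employer can get 100 next round, worth 0.53 × 100 = 53 now; the candidate offers that and keeps 47.
Round 3 (the employer proposes): the candidate can get 47 next round, worth 0.53 × 47 = 24.91 now, so the employer offers 24.91, keeping 75.09.
Round 2 (the candidate proposes): the employer can get 75.09 next round, worth 0.53 × 75.09 = 39.7977 now, so the candidate offers 39.7977, keeping 60.2023.
Round 1 (the employer proposes): the candidate can get 60.2023 next round, worth 0.53 × 60.2023 = 31.907219 now. The employer offers 31.907219 and keeps 100 − 31.907219 = 68.092781.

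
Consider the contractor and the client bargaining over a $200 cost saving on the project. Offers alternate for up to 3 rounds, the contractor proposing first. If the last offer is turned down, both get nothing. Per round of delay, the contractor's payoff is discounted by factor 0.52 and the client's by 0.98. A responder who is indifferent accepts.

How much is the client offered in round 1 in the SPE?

By backward induction:
Round 3 (the contractor proposes): rejection yields 0 for the client; the contractor offers 0 and keeps 200.
Round 2 (the client proposes): the contractor can get 200 next round, worth 0.52 × 200 = 104 now; the client offers that and keeps 96.
Round 1 (the contractor proposes): the client can get 96 next round, worth 0.98 × 96 = 94.08 now, so the contractor offers 94.08, keeping 105.92.

94.08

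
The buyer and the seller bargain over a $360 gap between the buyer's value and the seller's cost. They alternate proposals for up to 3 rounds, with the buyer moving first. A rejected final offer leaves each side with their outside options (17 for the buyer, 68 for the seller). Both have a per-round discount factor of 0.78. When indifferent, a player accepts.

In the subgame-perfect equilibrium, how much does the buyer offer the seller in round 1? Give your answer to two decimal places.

103.15

Round 3 (the buyer proposes): the seller gets 68 if talks fail, so the buyer offers 68 and keeps 292.
Round 2 (the seller proposes): the buyer can get 292 next round, worth 0.78 × 292 = 227.76 now; the seller offers that and keeps 132.24.
Round 1 (the buyer proposes): the seller can get 132.24 next round, worth 0.78 × 132.24 = 103.1472 now, so the buyer offers 103.1472, keeping 256.8528.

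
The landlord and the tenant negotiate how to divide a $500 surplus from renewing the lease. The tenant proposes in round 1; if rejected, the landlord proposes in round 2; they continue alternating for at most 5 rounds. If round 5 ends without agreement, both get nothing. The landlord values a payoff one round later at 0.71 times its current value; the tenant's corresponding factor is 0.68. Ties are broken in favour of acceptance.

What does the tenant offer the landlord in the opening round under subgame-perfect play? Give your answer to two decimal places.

168.45

Round 5 (the tenant proposes): the landlord will accept anything ≥ 0, so the tenant offers 0 and keeps 500.
Round 4 (the landlord proposes): the tenant can get 500 next round, worth 0.68 × 500 = 340 now, so the landlord offers 340, keeping 160.
Round 3 (the tenant proposes): the landlord can get 160 next round, worth 0.71 × 160 = 113.6 now. The tenant offers 113.6 and keeps 500 − 113.6 = 386.4.
Round 2 (the landlord proposes): the tenant can get 386.4 next round, worth 0.68 × 386.4 = 262.752 now. The landlord offers 262.752 and keeps 500 − 262.752 = 237.248.
Round 1 (the tenant proposes): the landlord can get 237.248 next round, worth 0.71 × 237.248 = 168.44608 now; the tenant offers that and keeps 331.55392.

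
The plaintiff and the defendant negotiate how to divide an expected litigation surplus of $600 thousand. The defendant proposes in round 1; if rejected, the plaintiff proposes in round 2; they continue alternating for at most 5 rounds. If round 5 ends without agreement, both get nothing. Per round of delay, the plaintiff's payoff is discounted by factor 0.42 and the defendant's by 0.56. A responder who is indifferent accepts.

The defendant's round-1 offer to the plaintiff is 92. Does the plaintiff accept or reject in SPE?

Reject

Round 5 (the defendant proposes): rejection yields 0 for the plaintiff; the defendant offers 0 and keeps 600.
Round 4 (the plaintiff proposes): the defendant can get 600 next round, worth 0.56 × 600 = 336 now, so the plaintiff offers 336, keeping 264.
Round 3 (the defendant proposes): the plaintiff can get 264 next round, worth 0.42 × 264 = 110.88 now. The defendant offers 110.88 and keeps 600 − 110.88 = 489.12.
Round 2 (the plaintiff proposes): the defendant can get 489.12 next round, worth 0.56 × 489.12 = 273.9072 now. The plaintiff offers 273.9072 and keeps 600 − 273.9072 = 326.0928.
So by rejecting in round 1, the plaintiff gets 326.0928 next round, worth 0.42 × 326.0928 = 136.958976 now.
Offer 92 < 136.958976, so the plaintiff rejects.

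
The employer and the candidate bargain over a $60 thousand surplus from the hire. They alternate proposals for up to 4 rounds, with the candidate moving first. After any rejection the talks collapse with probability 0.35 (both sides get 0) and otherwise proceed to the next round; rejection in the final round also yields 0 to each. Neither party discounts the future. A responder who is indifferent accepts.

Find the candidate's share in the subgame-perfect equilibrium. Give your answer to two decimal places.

29.87

Round 4 (the employer proposes): rejection yields 0 for the candidate; the employer offers 0 and keeps 60.
Round 3 (the candidate proposes): rejecting gives the employer an expected 0.65 × 60 = 39, so the candidate offers 39, keeping 21.
Round 2 (the employer proposes): rejecting gives the candidate an expected 0.65 × 21 = 13.65; the employer offers that and keeps 46.35.
Round 1 (the candidate proposes): rejecting gives the employer an expected 0.65 × 46.35 = 30.1275, so the candidate offers 30.1275, keeping 29.8725.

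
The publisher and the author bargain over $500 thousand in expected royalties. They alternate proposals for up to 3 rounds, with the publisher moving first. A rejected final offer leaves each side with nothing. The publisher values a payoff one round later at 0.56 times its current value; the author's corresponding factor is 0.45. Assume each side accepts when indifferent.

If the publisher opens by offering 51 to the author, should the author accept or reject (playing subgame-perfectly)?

Reject

Round 3 (the publisher proposes): rejection yields 0 for the author; the publisher offers 0 and keeps 500.
Round 2 (the author proposes): the publisher can get 500 next round, worth 0.56 × 500 = 280 now, so the author offers 280, keeping 220.
So by rejecting in round 1, the author gets 220 next round, worth 0.45 × 220 = 99 now.
Offer 51 < 99, so the author rejects.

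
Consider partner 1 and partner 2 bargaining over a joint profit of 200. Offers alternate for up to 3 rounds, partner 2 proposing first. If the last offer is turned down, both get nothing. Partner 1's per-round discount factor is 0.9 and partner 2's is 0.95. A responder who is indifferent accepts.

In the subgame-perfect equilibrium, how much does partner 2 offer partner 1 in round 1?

Work backward from the last round.
Round 3 (partner 2 proposes): rejection yields 0 for partner 1; partner 2 offers 0 and keeps 200.
Round 2 (partner 1 proposes): partner 2 can get 200 next round, worth 0.95 × 200 = 190 now. Partner 1 offers 190 and keeps 200 − 190 = 10.
Round 1 (partner 2 proposes): partner 1 can get 10 next round, worth 0.9 × 10 = 9 now; partner 2 offers that and keeps 191.

9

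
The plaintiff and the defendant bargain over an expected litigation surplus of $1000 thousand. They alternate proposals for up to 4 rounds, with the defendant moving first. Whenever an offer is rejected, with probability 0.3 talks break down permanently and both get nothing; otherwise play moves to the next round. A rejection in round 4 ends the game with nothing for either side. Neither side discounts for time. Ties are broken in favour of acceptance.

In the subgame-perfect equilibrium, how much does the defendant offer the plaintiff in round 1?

553

By backward induction:
Round 4 (the plaintiff proposes): the defendant will accept anything ≥ 0, so the plaintiff offers 0 and keeps 1000.
Round 3 (the defendant proposes): rejecting gives the plaintiff an expected 0.7 × 1000 = 700; the defendant offers that and keeps 300.
Round 2 (the plaintiff proposes): rejecting gives the defendant an expected 0.7 × 300 = 210; the plaintiff offers that and keeps 790.
Round 1 (the defendant proposes): rejecting gives the plaintiff an expected 0.7 × 790 = 553. The defendant offers 553 and keeps 1000 − 553 = 447.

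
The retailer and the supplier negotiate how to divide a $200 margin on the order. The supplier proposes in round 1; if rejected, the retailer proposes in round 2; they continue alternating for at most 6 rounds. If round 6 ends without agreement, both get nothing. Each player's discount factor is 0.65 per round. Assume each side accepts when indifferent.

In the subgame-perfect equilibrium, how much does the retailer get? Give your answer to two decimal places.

87.93

Work backward from the last round.
Round 6 (the retailer proposes): the supplier will accept anything ≥ 0, so the retailer offers 0 and keeps 200.
Round 5 (the supplier proposes): the retailer can get 200 next round, worth 0.65 × 200 = 130 now. The supplier offers 130 and keeps 200 − 130 = 70.
Round 4 (the retailer proposes): the supplier can get 70 next round, worth 0.65 × 70 = 45.5 now. The retailer offers 45.5 and keeps 200 − 45.5 = 154.5.
Round 3 (the supplier proposes): the retailer can get 154.5 next round, worth 0.65 × 154.5 = 100.425 now. The supplier offers 100.425 and keeps 200 − 100.425 = 99.575.
Round 2 (the retailer proposes): the supplier can get 99.575 next round, worth 0.65 × 99.575 = 64.72375 now, so the retailer offers 64.72375, keeping 135.27625.
Round 1 (the supplier proposes): the retailer can get 135.27625 next round, worth 0.65 × 135.27625 = 87.9295625 now, so the supplier offers 87.9295625, keeping 112.0704375.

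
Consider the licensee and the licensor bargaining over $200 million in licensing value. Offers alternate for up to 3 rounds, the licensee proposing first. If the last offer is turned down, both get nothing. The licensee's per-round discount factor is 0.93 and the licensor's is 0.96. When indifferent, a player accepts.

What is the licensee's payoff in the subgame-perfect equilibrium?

Round 3 (the licensee proposes): rejection yields 0 for the licensor; the licensee offers 0 and keeps 200.
Round 2 (the licensor proposes): the licensee can get 200 next round, worth 0.93 × 200 = 186 now, so the licensor offers 186, keeping 14.
Round 1 (the licensee proposes): the licensor can get 14 next round, worth 0.96 × 14 = 13.44 now; the licensee offers that and keeps 186.56.

186.56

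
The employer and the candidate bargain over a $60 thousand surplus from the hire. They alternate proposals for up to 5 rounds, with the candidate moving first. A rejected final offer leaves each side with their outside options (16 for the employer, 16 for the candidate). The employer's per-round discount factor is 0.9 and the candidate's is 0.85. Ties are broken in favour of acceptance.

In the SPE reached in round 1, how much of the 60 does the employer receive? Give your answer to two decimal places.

23.66

Solve by backward induction from round 5.
Round 5 (the candidate proposes): the employer gets 16 if talks fail, so the candidate offers 16 and keeps 44.
Round 4 (the employer proposes): the candidate can get 44 next round, worth 0.85 × 44 = 37.4 now. The employer offers 37.4 and keeps 60 − 37.4 = 22.6.
Round 3 (the candidate proposes): the employer can get 22.6 next round, worth 0.9 × 22.6 = 20.34 now; the candidate offers that and keeps 39.66.
Round 2 (the employer proposes): the candidate can get 39.66 next round, worth 0.85 × 39.66 = 33.711 now; the employer offers that and keeps 26.289.
Round 1 (the candidate proposes): the employer can get 26.289 next round, worth 0.9 × 26.289 = 23.6601 now, so the candidate offers 23.6601, keeping 36.3399.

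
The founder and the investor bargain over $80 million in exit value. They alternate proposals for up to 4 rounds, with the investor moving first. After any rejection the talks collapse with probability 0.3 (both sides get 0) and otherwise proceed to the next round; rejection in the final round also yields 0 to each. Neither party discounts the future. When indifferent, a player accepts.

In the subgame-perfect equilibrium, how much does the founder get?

Round 4 (the founder proposes): rejection yields 0 for the investor; the founder offers 0 and keeps 80.
Round 3 (the investor proposes): rejecting gives the founder an expected 0.7 × 80 = 56. The investor offers 56 and keeps 80 − 56 = 24.
Round 2 (the founder proposes): rejecting gives the investor an expected 0.7 × 24 = 16.8, so the founder offers 16.8, keeping 63.2.
Round 1 (the investor proposes): rejecting gives the founder an expected 0.7 × 63.2 = 44.24. The investor offers 44.24 and keeps 80 − 44.24 = 35.76.

44.24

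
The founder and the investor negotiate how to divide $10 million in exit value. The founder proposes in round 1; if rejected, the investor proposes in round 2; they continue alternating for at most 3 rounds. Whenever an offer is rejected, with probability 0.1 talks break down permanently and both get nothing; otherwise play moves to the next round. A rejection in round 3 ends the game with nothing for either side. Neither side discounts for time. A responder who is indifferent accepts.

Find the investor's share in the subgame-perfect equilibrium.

0.9

By backward induction:
Round 3 (the founder proposes): rejection yields 0 for the investor; the founder offers 0 and keeps 10.
Round 2 (the investor proposes): rejecting gives the founder an expected 0.9 × 10 = 9, so the investor offers 9, keeping 1.
Round 1 (the founder proposes): rejecting gives the investor an expected 0.9 × 1 = 0.9. The founder offers 0.9 and keeps 10 − 0.9 = 9.1.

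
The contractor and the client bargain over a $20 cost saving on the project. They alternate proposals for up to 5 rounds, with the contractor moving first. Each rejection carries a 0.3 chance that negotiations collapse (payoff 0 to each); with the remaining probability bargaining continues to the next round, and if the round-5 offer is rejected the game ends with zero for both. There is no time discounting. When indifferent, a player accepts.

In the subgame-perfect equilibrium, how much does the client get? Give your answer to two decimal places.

Round 5 (the contractor proposes): rejection yields 0 for the client; the contractor offers 0 and keeps 20.
Round 4 (the client proposes): rejecting gives the contractor an expected 0.7 × 20 = 14, so the client offers 14, keeping 6.
Round 3 (the contractor proposes): rejecting gives the client an expected 0.7 × 6 = 4.2, so the contractor offers 4.2, keeping 15.8.
Round 2 (the client proposes): rejecting gives the contractor an expected 0.7 × 15.8 = 11.06; the client offers that and keeps 8.94.
Round 1 (the contractor proposes): rejecting gives the client an expected 0.7 × 8.94 = 6.258; the contractor offers that and keeps 13.742.

6.26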